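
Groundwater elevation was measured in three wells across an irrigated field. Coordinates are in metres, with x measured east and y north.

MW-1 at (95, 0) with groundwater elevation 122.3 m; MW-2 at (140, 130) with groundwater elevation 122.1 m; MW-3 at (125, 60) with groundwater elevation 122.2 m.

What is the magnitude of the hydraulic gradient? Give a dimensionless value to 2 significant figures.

0.0015

Differences from MW-1: to MW-2 (Δx, Δy, Δh) = (45, 130, -0.2); to MW-3 = (30, 60, -0.1).
Determinant of the coordinate differences = 45·60 − 30·130 = -1200.
∂h/∂x = [(-0.2)·60 − (-0.1)·130] / -1200 = -0.0008333
∂h/∂y = [45·(-0.1) − 30·(-0.2)] / -1200 = -0.001250
|∇h| = √(-0.0008333² + -0.001250²) = 0.001502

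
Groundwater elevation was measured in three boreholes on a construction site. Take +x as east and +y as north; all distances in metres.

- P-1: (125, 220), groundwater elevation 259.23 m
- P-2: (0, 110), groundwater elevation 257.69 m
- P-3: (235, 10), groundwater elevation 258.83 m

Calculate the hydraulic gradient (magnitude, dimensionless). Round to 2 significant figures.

With h = a·x + b·y + c and P-1 as origin, the differences give:
  (-125)·a + (-110)·b = -1.54
  110·a + (-210)·b = -0.40
Eliminate b (×(-210) and ×(-110), subtract): 38350·a = 279.400 → a = ∂h/∂x = +0.007286
Back-substitute: b = ∂h/∂y = +0.005721.
|∇h| = √(0.007286² + 0.005721²) = 0.009264

0.0093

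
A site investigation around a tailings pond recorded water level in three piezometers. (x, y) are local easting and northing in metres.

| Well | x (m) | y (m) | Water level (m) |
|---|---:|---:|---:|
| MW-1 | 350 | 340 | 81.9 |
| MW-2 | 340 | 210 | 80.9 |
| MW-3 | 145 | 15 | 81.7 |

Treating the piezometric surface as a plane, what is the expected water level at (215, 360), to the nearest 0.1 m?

83.8 m

Differences from MW-1: to MW-2 (Δx, Δy, Δh) = (-10, -130, -1.0); to MW-3 = (-205, -325, -0.2).
Determinant of the coordinate differences = (-10)·(-325) − (-205)·(-130) = -23400.
∂h/∂x = [(-1.0)·(-325) − (-0.2)·(-130)] / -23400 = -0.01278
∂h/∂y = [(-10)·(-0.2) − (-205)·(-1.0)] / -23400 = +0.008675
h(215, 360) = 81.9 + (-0.01278)·(-135) + (+0.008675)·(20) = 81.9 +1.725 +0.174 = 83.799 m.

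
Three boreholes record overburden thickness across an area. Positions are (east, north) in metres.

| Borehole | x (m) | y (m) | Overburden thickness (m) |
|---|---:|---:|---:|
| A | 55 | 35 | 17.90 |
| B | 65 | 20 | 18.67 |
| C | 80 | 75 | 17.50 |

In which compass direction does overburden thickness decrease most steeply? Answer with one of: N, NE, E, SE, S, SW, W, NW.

NW

Taking A as reference: B−A = (10, -15, +0.77); C−A = (25, 40, -0.40).
Solve a·Δx + b·Δy = Δd: det = 10·40 − 25·(-15) = 775.
∂d/∂x = [(+0.77)·40 − (-0.40)·(-15)] / 775 = +0.03200
∂d/∂y = [10·(-0.40) − 25·(+0.77)] / 775 = -0.03000
Steepest decrease is along −∇f = (-0.03200 E, +0.03000 N) → northwest.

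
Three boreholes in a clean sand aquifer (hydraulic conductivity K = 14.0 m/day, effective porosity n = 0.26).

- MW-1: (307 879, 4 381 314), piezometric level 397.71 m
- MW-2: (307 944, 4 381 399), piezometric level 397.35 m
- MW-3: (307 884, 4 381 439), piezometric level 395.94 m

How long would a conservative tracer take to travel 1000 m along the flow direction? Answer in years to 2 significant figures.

2.5 years

With h = a·x + b·y + c and MW-1 as origin, the differences give:
  65·a + 85·b = -0.36
  5·a + 125·b = -1.77
Eliminate b (×125 and ×85, subtract): 7700·a = 105.450 → a = ∂h/∂x = +0.01369
Back-substitute: b = ∂h/∂y = -0.01471.
|∇h| = √(0.01369² + -0.01471²) = 0.02009
Seepage velocity v = K·i/n = 14.0 × 0.02009 / 0.26 = 1.082 m/day.
t = 1000 / 1.082 = 924.2 days = 2.53 years.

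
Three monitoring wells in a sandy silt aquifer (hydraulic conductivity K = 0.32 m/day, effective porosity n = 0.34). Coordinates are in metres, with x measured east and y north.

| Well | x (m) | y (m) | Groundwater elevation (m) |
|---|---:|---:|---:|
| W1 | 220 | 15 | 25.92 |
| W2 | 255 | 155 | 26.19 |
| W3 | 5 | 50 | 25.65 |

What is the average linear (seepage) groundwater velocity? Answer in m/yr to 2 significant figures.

0.74 m/yr

Taking W1 as reference: W2−W1 = (35, 140, +0.27); W3−W1 = (-215, 35, -0.27).
Determinant of the coordinate differences = 35·35 − (-215)·140 = 31325.
∂h/∂x = [(+0.27)·35 − (-0.27)·140] / 31325 = +0.001508
∂h/∂y = [35·(-0.27) − (-215)·(+0.27)] / 31325 = +0.001551
|∇h| = √(0.001508² + 0.001551²) = 0.002163
Seepage velocity v = K·i/n = 0.32 × 0.002163 / 0.34 = 0.002036 m/day = 0.7436 m/yr.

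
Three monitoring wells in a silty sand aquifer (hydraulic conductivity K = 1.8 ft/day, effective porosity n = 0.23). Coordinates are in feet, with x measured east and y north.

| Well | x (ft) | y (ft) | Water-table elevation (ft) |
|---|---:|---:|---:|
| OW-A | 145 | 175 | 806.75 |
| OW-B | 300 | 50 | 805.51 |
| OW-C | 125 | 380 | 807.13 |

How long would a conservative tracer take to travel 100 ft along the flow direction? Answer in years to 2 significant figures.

Differences from OW-A: to OW-B (Δx, Δy, Δh) = (155, -125, -1.24); to OW-C = (-20, 205, +0.38).
Solve a·Δx + b·Δy = Δh: det = 155·205 − (-20)·(-125) = 29275.
∂h/∂x = [(-1.24)·205 − (+0.38)·(-125)] / 29275 = -0.007061
∂h/∂y = [155·(+0.38) − (-20)·(-1.24)] / 29275 = +0.001165
|∇h| = √(-0.007061² + 0.001165²) = 0.007156
Seepage velocity v = K·i/n = 1.8 × 0.007156 / 0.23 = 0.056 ft/day.
t = 100 / 0.056 = 1786 days = 4.89 years.

4.9 years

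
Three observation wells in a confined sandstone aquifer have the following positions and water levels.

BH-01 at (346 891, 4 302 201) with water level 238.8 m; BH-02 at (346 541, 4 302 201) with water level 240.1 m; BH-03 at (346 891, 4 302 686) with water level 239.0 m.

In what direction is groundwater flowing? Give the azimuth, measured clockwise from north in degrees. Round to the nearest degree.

096°

∂h/∂x = (240.1 − 238.8) / (346541 − 346891) = -0.003714
∂h/∂y = (239.0 − 238.8) / (4302686 − 4302201) = +0.0004124
Flow direction (−∇h) has components (+0.003714 E, -0.0004124 N).
Azimuth = atan2(E, N) = atan2(+0.003714, -0.0004124) = 96.3° ≈ 096°.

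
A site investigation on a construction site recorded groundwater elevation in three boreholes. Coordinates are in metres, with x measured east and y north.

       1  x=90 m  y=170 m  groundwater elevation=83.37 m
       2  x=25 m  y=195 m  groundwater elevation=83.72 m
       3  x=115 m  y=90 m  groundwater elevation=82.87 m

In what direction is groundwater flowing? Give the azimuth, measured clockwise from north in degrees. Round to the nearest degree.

147°

Differences from 1: to 2 (Δx, Δy, Δh) = (-65, 25, +0.35); to 3 = (25, -80, -0.50).
Determinant of the coordinate differences = (-65)·(-80) − 25·25 = 4575.
∂h/∂x = [(+0.35)·(-80) − (-0.50)·25] / 4575 = -0.003388
∂h/∂y = [(-65)·(-0.50) − 25·(+0.35)] / 4575 = +0.005191
Flow direction (−∇h) has components (+0.003388 E, -0.005191 N).
Azimuth = atan2(E, N) = atan2(+0.003388, -0.005191) = 146.9° ≈ 147°.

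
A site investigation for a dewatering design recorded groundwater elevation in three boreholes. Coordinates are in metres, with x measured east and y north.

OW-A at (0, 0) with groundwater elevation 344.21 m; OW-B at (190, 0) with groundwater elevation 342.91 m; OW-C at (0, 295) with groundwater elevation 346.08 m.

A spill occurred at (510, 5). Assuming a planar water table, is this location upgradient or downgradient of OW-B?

∂h/∂x = (342.91 − 344.21) / (190 − 0) = -0.006842
∂h/∂y = (346.08 − 344.21) / (295 − 0) = +0.006339
Head at (510, 5) = 344.21 + (-0.006842)·(510) + (+0.006339)·(5) = 340.75 m.
That is lower than the 342.91 m at OW-B, so the point is downgradient.

downgradient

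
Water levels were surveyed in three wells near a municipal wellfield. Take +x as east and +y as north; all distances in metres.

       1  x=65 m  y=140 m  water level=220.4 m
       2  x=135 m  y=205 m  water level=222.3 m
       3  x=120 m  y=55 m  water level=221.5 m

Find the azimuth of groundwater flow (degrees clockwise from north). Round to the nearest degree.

263°

With h = a·x + b·y + c and 1 as origin, the differences give:
  70·a + 65·b = +1.9
  55·a + (-85)·b = +1.1
Eliminate b (×(-85) and ×65, subtract): -9525·a = -233.00 → a = ∂h/∂x = +0.02446
Back-substitute: b = ∂h/∂y = +0.002887.
Flow direction (−∇h) has components (-0.02446 E, -0.002887 N).
Azimuth = atan2(E, N) = atan2(-0.02446, -0.002887) = 263.3° ≈ 263°.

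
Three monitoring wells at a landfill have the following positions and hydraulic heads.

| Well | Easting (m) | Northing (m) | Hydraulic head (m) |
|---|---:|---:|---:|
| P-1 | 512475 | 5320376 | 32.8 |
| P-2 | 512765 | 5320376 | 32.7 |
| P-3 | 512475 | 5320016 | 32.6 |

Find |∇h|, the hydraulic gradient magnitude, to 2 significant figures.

∂h/∂x = (32.7 − 32.8) / (512765 − 512475) = -0.0003448
∂h/∂y = (32.6 − 32.8) / (5320016 − 5320376) = +0.0005556
|∇h| = √(-0.0003448² + 0.0005556²) = 0.0006539

0.00065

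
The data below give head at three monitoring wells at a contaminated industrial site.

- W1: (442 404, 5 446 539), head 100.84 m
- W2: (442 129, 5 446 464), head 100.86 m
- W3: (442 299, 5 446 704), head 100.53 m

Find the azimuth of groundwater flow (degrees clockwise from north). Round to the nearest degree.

With h = a·x + b·y + c and W1 as origin, the differences give:
  (-275)·a + (-75)·b = +0.02
  (-105)·a + 165·b = -0.31
Eliminate b (×165 and ×(-75), subtract): -53250·a = -19.950 → a = ∂h/∂x = +0.0003746
Back-substitute: b = ∂h/∂y = -0.001640.
Flow direction (−∇h) has components (-0.0003746 E, +0.001640 N).
Azimuth = atan2(E, N) = atan2(-0.0003746, +0.001640) = 347.1° ≈ 347°.

347°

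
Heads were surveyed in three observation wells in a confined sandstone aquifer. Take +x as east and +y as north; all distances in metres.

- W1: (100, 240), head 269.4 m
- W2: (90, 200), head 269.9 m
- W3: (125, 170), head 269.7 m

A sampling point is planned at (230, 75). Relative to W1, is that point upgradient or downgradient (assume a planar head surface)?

Three-point gradient (reference W1): Δ to W2 = (-10, -40, +0.5), Δ to W3 = (25, -70, +0.3).
∂h/∂x = -0.01353, ∂h/∂y = -0.009118 (det = 1700).
Head at (230, 75) = 269.4 + (-0.01353)·(130) + (-0.009118)·(-165) = 269.15 m.
That is lower than the 269.4 m at W1, so the point is downgradient.

downgradient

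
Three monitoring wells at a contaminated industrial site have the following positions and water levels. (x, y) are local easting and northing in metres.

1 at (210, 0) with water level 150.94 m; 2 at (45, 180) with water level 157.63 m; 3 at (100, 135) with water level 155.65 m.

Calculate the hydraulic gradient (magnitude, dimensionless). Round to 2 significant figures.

0.028

With h = a·x + b·y + c and 1 as origin, the differences give:
  (-165)·a + 180·b = +6.69
  (-110)·a + 135·b = +4.71
Eliminate b (×135 and ×180, subtract): -2475·a = 55.350 → a = ∂h/∂x = -0.02236
Back-substitute: b = ∂h/∂y = +0.01667.
|∇h| = √(-0.02236² + 0.01667²) = 0.02789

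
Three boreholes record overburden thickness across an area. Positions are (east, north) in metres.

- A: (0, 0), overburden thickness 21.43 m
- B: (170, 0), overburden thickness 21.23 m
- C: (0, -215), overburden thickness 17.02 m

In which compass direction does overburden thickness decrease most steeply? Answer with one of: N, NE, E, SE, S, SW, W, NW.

∂d/∂x = (21.23 − 21.43) / (170 − 0) = -0.001176
∂d/∂y = (17.02 − 21.43) / (-215 − 0) = +0.02051
Steepest decrease is along −∇f = (+0.001176 E, -0.02051 N) → south.

S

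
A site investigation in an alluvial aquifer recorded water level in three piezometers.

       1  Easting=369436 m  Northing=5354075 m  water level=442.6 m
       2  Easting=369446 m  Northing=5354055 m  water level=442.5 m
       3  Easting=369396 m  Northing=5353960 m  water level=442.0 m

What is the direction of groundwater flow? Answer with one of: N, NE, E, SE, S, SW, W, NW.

Taking 1 as reference: 2−1 = (10, -20, -0.1); 3−1 = (-40, -115, -0.6).
Determinant of the coordinate differences = 10·(-115) − (-40)·(-20) = -1950.
∂h/∂x = [(-0.1)·(-115) − (-0.6)·(-20)] / -1950 = +0.0002564
∂h/∂y = [10·(-0.6) − (-40)·(-0.1)] / -1950 = +0.005128
Flow = −∇h = (-0.0002564 east, -0.005128 north), which points south.

S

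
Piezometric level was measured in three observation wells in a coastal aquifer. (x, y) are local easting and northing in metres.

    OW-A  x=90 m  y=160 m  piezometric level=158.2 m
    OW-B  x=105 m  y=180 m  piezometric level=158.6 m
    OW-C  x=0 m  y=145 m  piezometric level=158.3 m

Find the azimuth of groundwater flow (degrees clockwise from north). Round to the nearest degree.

168°

With h = a·x + b·y + c and OW-A as origin, the differences give:
  15·a + 20·b = +0.4
  (-90)·a + (-15)·b = +0.1
Eliminate b (×(-15) and ×20, subtract): 1575·a = -8.00 → a = ∂h/∂x = -0.005079
Back-substitute: b = ∂h/∂y = +0.02381.
Flow direction (−∇h) has components (+0.005079 E, -0.02381 N).
Azimuth = atan2(E, N) = atan2(+0.005079, -0.02381) = 168.0° ≈ 168°.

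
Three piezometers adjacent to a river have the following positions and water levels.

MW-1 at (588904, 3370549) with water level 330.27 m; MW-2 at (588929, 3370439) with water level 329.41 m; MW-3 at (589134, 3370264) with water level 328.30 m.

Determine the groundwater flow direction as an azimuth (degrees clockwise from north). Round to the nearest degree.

191°

Differences from MW-1: to MW-2 (Δx, Δy, Δh) = (25, -110, -0.86); to MW-3 = (230, -285, -1.97).
Solve a·Δx + b·Δy = Δh: det = 25·(-285) − 230·(-110) = 18175.
∂h/∂x = [(-0.86)·(-285) − (-1.97)·(-110)] / 18175 = +0.001563
∂h/∂y = [25·(-1.97) − 230·(-0.86)] / 18175 = +0.008173
Flow direction (−∇h) has components (-0.001563 E, -0.008173 N).
Azimuth = atan2(E, N) = atan2(-0.001563, -0.008173) = 190.8° ≈ 191°.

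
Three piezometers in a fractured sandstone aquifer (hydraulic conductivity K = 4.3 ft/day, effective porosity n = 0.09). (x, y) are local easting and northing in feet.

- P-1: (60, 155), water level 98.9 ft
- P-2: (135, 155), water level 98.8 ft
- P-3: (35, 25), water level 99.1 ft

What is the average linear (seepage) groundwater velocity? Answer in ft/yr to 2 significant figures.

32 ft/yr

Differences from P-1: to P-2 (Δx, Δy, Δh) = (75, 0, -0.1); to P-3 = (-25, -130, +0.2).
Determinant of the coordinate differences = 75·(-130) − (-25)·0 = -9750.
∂h/∂x = [(-0.1)·(-130) − (+0.2)·0] / -9750 = -0.001333
∂h/∂y = [75·(+0.2) − (-25)·(-0.1)] / -9750 = -0.001282
|∇h| = √(-0.001333² + -0.001282²) = 0.001849
Seepage velocity v = K·i/n = 4.3 × 0.001849 / 0.09 = 0.08834 ft/day = 32.27 ft/yr.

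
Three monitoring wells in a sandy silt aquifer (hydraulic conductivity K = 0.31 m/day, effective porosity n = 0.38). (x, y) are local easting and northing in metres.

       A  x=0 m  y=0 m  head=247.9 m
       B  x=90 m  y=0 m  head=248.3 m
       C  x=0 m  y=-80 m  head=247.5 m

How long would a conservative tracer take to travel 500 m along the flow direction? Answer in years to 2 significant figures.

250 years

∂h/∂x = (248.3 − 247.9) / (90 − 0) = +0.004444
∂h/∂y = (247.5 − 247.9) / (-80 − 0) = +0.005000
|∇h| = √(0.004444² + 0.005000²) = 0.006689
Seepage velocity v = K·i/n = 0.31 × 0.006689 / 0.38 = 0.005457 m/day.
t = 500 / 0.005457 = 9.163e+04 days = 251 years.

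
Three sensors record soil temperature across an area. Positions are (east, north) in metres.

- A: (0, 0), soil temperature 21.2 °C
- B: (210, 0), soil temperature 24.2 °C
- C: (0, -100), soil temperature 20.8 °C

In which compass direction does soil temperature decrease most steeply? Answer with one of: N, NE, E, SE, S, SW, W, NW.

W

∂T/∂x = (24.2 − 21.2) / (210 − 0) = +0.01429
∂T/∂y = (20.8 − 21.2) / (-100 − 0) = +0.004000
Steepest decrease is along −∇f = (-0.01429 E, -0.004000 N) → west.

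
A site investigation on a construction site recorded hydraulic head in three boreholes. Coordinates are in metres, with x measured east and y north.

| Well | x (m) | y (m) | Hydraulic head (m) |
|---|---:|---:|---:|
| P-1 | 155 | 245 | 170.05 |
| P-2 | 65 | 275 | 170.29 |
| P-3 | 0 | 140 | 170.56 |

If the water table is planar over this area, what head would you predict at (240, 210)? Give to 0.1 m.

Taking P-1 as reference: P-2−P-1 = (-90, 30, +0.24); P-3−P-1 = (-155, -105, +0.51).
Solve a·Δx + b·Δy = Δh: det = (-90)·(-105) − (-155)·30 = 14100.
∂h/∂x = [(+0.24)·(-105) − (+0.51)·30] / 14100 = -0.002872
∂h/∂y = [(-90)·(+0.51) − (-155)·(+0.24)] / 14100 = -0.0006170
h(240, 210) = 170.05 + (-0.002872)·(85) + (-0.0006170)·(-35) = 170.05 -0.244 +0.022 = 169.827 m.

169.8 m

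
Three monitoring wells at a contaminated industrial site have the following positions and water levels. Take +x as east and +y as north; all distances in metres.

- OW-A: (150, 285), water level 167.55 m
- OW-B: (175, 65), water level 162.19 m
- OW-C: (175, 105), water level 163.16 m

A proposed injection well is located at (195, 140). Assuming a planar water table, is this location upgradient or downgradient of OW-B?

With h = a·x + b·y + c and OW-A as origin, the differences give:
  25·a + (-220)·b = -5.36
  25·a + (-180)·b = -4.39
Eliminate b (×(-180) and ×(-220), subtract): 1000·a = -1.000 → a = ∂h/∂x = -0.001000
Back-substitute: b = ∂h/∂y = +0.02425.
Head at (195, 140) = 167.55 + (-0.001000)·(45) + (+0.02425)·(-145) = 163.99 m.
That is higher than the 162.19 m at OW-B, so the point is upgradient.

upgradient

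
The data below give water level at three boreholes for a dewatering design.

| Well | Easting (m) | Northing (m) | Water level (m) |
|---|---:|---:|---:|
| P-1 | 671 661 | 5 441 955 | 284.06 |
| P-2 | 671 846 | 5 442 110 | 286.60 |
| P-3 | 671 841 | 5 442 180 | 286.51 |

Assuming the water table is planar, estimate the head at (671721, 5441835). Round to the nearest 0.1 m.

Taking P-1 as reference: P-2−P-1 = (185, 155, +2.54); P-3−P-1 = (180, 225, +2.45).
Determinant of the coordinate differences = 185·225 − 180·155 = 13725.
∂h/∂x = [(+2.54)·225 − (+2.45)·155] / 13725 = +0.01397
∂h/∂y = [185·(+2.45) − 180·(+2.54)] / 13725 = -0.0002878
h(671721, 5441835) = 284.06 + (+0.01397)·(60) + (-0.0002878)·(-120) = 284.06 +0.838 +0.035 = 284.933 m.

284.9 m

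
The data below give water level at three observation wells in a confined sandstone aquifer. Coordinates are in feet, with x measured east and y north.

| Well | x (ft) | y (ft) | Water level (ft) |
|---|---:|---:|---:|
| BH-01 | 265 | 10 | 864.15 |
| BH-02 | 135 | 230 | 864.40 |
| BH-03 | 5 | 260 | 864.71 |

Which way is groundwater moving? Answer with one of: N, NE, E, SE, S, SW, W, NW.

E

Taking BH-01 as reference: BH-02−BH-01 = (-130, 220, +0.25); BH-03−BH-01 = (-260, 250, +0.56).
Solve a·Δx + b·Δy = Δh: det = (-130)·250 − (-260)·220 = 24700.
∂h/∂x = [(+0.25)·250 − (+0.56)·220] / 24700 = -0.002457
∂h/∂y = [(-130)·(+0.56) − (-260)·(+0.25)] / 24700 = -0.0003158
Flow = −∇h = (+0.002457 east, +0.0003158 north), which points east.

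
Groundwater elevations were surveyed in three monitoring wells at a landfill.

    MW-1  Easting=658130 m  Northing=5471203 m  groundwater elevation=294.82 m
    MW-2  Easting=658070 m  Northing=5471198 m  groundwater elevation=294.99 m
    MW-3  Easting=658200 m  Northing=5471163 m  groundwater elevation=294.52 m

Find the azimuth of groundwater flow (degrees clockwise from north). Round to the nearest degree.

With h = a·x + b·y + c and MW-1 as origin, the differences give:
  (-60)·a + (-5)·b = +0.17
  70·a + (-40)·b = -0.30
Eliminate b (×(-40) and ×(-5), subtract): 2750·a = -8.300 → a = ∂h/∂x = -0.003018
Back-substitute: b = ∂h/∂y = +0.002218.
Flow direction (−∇h) has components (+0.003018 E, -0.002218 N).
Azimuth = atan2(E, N) = atan2(+0.003018, -0.002218) = 126.3° ≈ 126°.

126°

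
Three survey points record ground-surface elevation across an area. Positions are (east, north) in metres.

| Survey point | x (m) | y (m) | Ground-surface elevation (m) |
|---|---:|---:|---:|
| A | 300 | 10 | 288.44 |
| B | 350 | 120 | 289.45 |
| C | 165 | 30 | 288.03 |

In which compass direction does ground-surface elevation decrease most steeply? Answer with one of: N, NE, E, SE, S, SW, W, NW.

With z = a·x + b·y + c and A as origin, the differences give:
  50·a + 110·b = +1.01
  (-135)·a + 20·b = -0.41
Eliminate b (×20 and ×110, subtract): 15850·a = 65.300 → a = ∂z/∂x = +0.004120
Back-substitute: b = ∂z/∂y = +0.007309.
Steepest decrease is along −∇f = (-0.004120 E, -0.007309 N) → southwest.

SW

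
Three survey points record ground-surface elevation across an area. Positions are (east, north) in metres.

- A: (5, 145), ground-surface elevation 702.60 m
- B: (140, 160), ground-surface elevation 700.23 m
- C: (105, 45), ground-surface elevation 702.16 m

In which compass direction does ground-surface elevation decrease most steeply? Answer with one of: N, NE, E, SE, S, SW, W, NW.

NE

Taking A as reference: B−A = (135, 15, -2.37); C−A = (100, -100, -0.44).
Determinant of the coordinate differences = 135·(-100) − 100·15 = -15000.
∂z/∂x = [(-2.37)·(-100) − (-0.44)·15] / -15000 = -0.01624
∂z/∂y = [135·(-0.44) − 100·(-2.37)] / -15000 = -0.01184
Steepest decrease is along −∇f = (+0.01624 E, +0.01184 N) → northeast.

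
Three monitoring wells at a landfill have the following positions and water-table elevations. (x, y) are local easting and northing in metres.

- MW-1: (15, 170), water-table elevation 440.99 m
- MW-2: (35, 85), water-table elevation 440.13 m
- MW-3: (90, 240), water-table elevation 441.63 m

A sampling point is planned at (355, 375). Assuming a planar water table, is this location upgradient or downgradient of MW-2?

With h = a·x + b·y + c and MW-1 as origin, the differences give:
  20·a + (-85)·b = -0.86
  75·a + 70·b = +0.64
Eliminate b (×70 and ×(-85), subtract): 7775·a = -5.800 → a = ∂h/∂x = -0.0007460
Back-substitute: b = ∂h/∂y = +0.009942.
Head at (355, 375) = 440.99 + (-0.0007460)·(340) + (+0.009942)·(205) = 442.77 m.
That is higher than the 440.13 m at MW-2, so the point is upgradient.

upgradient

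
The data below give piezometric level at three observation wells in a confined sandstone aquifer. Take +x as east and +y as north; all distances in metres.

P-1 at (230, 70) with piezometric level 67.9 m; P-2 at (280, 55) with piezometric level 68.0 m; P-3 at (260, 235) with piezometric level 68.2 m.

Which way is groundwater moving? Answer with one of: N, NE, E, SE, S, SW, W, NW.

With h = a·x + b·y + c and P-1 as origin, the differences give:
  50·a + (-15)·b = +0.1
  30·a + 165·b = +0.3
Eliminate b (×165 and ×(-15), subtract): 8700·a = 21.00 → a = ∂h/∂x = +0.002414
Back-substitute: b = ∂h/∂y = +0.001379.
Flow = −∇h = (-0.002414 east, -0.001379 north), which points southwest.

SW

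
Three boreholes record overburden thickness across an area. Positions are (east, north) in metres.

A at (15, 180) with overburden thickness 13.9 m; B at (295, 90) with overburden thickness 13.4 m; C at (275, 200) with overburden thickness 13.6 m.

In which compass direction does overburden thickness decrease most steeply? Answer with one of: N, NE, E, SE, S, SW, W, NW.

Taking A as reference: B−A = (280, -90, -0.5); C−A = (260, 20, -0.3).
Determinant of the coordinate differences = 280·20 − 260·(-90) = 29000.
∂d/∂x = [(-0.5)·20 − (-0.3)·(-90)] / 29000 = -0.001276
∂d/∂y = [280·(-0.3) − 260·(-0.5)] / 29000 = +0.001586
Steepest decrease is along −∇f = (+0.001276 E, -0.001586 N) → southeast.

SE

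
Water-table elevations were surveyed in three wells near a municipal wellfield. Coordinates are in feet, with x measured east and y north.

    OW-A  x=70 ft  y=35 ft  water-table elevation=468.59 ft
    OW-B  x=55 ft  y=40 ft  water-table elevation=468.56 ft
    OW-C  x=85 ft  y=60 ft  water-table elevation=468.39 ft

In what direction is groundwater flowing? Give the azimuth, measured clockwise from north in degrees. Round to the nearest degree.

Differences from OW-A: to OW-B (Δx, Δy, Δh) = (-15, 5, -0.03); to OW-C = (15, 25, -0.20).
Solve a·Δx + b·Δy = Δh: det = (-15)·25 − 15·5 = -450.
∂h/∂x = [(-0.03)·25 − (-0.20)·5] / -450 = -0.0005556
∂h/∂y = [(-15)·(-0.20) − 15·(-0.03)] / -450 = -0.007667
Flow direction (−∇h) has components (+0.0005556 E, +0.007667 N).
Azimuth = atan2(E, N) = atan2(+0.0005556, +0.007667) = 4.1° ≈ 004°.

004°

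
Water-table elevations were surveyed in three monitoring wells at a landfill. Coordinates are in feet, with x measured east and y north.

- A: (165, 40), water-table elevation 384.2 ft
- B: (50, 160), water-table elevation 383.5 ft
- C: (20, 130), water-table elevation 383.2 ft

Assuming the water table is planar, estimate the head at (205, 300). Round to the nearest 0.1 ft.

385.0 ft

Taking A as reference: B−A = (-115, 120, -0.7); C−A = (-145, 90, -1.0).
Determinant of the coordinate differences = (-115)·90 − (-145)·120 = 7050.
∂h/∂x = [(-0.7)·90 − (-1.0)·120] / 7050 = +0.008085
∂h/∂y = [(-115)·(-1.0) − (-145)·(-0.7)] / 7050 = +0.001915
h(205, 300) = 384.2 + (+0.008085)·(40) + (+0.001915)·(260) = 384.2 +0.323 +0.498 = 385.021 ft.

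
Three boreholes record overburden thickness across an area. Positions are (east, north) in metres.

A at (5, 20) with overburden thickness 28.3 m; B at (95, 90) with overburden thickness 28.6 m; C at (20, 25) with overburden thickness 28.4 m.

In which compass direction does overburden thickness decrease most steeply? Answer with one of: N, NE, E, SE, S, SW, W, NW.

NW

Taking A as reference: B−A = (90, 70, +0.3); C−A = (15, 5, +0.1).
Solve a·Δx + b·Δy = Δd: det = 90·5 − 15·70 = -600.
∂d/∂x = [(+0.3)·5 − (+0.1)·70] / -600 = +0.009167
∂d/∂y = [90·(+0.1) − 15·(+0.3)] / -600 = -0.007500
Steepest decrease is along −∇f = (-0.009167 E, +0.007500 N) → northwest.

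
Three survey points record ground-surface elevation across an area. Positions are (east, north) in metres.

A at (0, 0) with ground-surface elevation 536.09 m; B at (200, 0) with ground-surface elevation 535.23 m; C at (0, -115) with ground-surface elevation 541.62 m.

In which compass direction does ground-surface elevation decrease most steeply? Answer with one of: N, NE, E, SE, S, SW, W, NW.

∂z/∂x = (535.23 − 536.09) / (200 − 0) = -0.004300
∂z/∂y = (541.62 − 536.09) / (-115 − 0) = -0.04809
Steepest decrease is along −∇f = (+0.004300 E, +0.04809 N) → north.

N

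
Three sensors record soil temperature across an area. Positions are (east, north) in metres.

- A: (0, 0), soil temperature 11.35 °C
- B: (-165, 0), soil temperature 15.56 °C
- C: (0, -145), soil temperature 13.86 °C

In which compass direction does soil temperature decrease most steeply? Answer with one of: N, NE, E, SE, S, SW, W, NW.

∂T/∂x = (15.56 − 11.35) / (-165 − 0) = -0.02552
∂T/∂y = (13.86 − 11.35) / (-145 − 0) = -0.01731
Steepest decrease is along −∇f = (+0.02552 E, +0.01731 N) → northeast.

NE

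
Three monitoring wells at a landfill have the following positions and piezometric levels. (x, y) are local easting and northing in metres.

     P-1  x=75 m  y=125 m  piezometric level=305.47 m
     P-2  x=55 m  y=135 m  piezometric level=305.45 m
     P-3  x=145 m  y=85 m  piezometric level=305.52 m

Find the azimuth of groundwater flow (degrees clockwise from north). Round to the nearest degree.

217°

With h = a·x + b·y + c and P-1 as origin, the differences give:
  (-20)·a + 10·b = -0.02
  70·a + (-40)·b = +0.05
Eliminate b (×(-40) and ×10, subtract): 100·a = 0.300 → a = ∂h/∂x = +0.003000
Back-substitute: b = ∂h/∂y = +0.004000.
Flow direction (−∇h) has components (-0.003000 E, -0.004000 N).
Azimuth = atan2(E, N) = atan2(-0.003000, -0.004000) = 216.9° ≈ 217°.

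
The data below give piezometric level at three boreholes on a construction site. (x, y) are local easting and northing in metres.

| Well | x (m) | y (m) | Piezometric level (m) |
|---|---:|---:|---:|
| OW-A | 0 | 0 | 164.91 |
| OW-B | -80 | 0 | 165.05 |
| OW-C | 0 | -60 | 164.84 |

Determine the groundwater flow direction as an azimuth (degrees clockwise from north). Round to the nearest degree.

∂h/∂x = (165.05 − 164.91) / (-80 − 0) = -0.001750
∂h/∂y = (164.84 − 164.91) / (-60 − 0) = +0.001167
Flow direction (−∇h) has components (+0.001750 E, -0.001167 N).
Azimuth = atan2(E, N) = atan2(+0.001750, -0.001167) = 123.7° ≈ 124°.

124°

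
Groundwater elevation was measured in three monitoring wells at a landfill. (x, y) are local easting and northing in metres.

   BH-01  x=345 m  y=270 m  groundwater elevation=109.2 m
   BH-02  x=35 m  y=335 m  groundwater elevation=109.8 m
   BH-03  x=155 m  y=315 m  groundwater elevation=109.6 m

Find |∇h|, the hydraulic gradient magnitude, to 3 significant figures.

0.00628

Differences from BH-01: to BH-02 (Δx, Δy, Δh) = (-310, 65, +0.6); to BH-03 = (-190, 45, +0.4).
Solve a·Δx + b·Δy = Δh: det = (-310)·45 − (-190)·65 = -1600.
∂h/∂x = [(+0.6)·45 − (+0.4)·65] / -1600 = -0.0006250
∂h/∂y = [(-310)·(+0.4) − (-190)·(+0.6)] / -1600 = +0.006250
|∇h| = √(-0.0006250² + 0.006250²) = 0.006281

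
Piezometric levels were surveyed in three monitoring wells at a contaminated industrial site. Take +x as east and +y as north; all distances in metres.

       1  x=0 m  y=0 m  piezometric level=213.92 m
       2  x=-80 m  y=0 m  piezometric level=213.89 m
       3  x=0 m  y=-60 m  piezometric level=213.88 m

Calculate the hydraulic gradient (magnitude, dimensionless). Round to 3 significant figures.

∂h/∂x = (213.89 − 213.92) / (-80 − 0) = +0.0003750
∂h/∂y = (213.88 − 213.92) / (-60 − 0) = +0.0006667
|∇h| = √(0.0003750² + 0.0006667²) = 0.0007649

0.000765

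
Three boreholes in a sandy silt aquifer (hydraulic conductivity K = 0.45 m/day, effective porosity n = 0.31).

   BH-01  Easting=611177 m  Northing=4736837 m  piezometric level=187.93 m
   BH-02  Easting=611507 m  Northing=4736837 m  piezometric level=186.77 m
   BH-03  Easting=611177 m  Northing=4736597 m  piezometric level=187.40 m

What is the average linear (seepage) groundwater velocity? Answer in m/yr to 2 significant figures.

2.2 m/yr

∂h/∂x = (186.77 − 187.93) / (611507 − 611177) = -0.003515
∂h/∂y = (187.40 − 187.93) / (4736597 − 4736837) = +0.002208
|∇h| = √(-0.003515² + 0.002208²) = 0.004151
Seepage velocity v = K·i/n = 0.45 × 0.004151 / 0.31 = 0.006026 m/day = 2.201 m/yr.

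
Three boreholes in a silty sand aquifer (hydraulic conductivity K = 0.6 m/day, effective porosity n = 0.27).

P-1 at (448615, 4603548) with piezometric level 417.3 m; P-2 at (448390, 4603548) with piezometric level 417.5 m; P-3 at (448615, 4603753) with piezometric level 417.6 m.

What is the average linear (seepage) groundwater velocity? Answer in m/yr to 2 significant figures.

1.4 m/yr

∂h/∂x = (417.5 − 417.3) / (448390 − 448615) = -0.0008889
∂h/∂y = (417.6 − 417.3) / (4603753 − 4603548) = +0.001463
|∇h| = √(-0.0008889² + 0.001463²) = 0.001712
Seepage velocity v = K·i/n = 0.6 × 0.001712 / 0.27 = 0.003804 m/day = 1.389 m/yr.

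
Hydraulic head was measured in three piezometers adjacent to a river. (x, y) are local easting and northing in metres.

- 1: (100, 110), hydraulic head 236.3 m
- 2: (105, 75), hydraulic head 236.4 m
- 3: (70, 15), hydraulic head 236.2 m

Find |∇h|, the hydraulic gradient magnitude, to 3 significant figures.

0.00868

With h = a·x + b·y + c and 1 as origin, the differences give:
  5·a + (-35)·b = +0.1
  (-30)·a + (-95)·b = -0.1
Eliminate b (×(-95) and ×(-35), subtract): -1525·a = -13.00 → a = ∂h/∂x = +0.008525
Back-substitute: b = ∂h/∂y = -0.001639.
|∇h| = √(0.008525² + -0.001639²) = 0.008681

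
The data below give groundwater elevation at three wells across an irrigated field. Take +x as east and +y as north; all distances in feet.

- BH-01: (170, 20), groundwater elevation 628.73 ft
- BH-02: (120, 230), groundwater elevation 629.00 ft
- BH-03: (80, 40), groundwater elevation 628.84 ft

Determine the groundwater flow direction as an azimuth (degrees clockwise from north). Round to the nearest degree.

137°

Three-point gradient (reference BH-01): Δ to BH-02 = (-50, 210, +0.27), Δ to BH-03 = (-90, 20, +0.11).
∂h/∂x = -0.0009888, ∂h/∂y = +0.001050 (det = 17900).
Flow direction (−∇h) has components (+0.0009888 E, -0.001050 N).
Azimuth = atan2(E, N) = atan2(+0.0009888, -0.001050) = 136.7° ≈ 137°.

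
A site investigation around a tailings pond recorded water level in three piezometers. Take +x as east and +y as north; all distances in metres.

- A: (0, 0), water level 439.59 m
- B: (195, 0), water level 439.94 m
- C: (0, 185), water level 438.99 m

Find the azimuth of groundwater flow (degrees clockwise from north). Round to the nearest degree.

∂h/∂x = (439.94 − 439.59) / (195 − 0) = +0.001795
∂h/∂y = (438.99 − 439.59) / (185 − 0) = -0.003243
Flow direction (−∇h) has components (-0.001795 E, +0.003243 N).
Azimuth = atan2(E, N) = atan2(-0.001795, +0.003243) = 331.0° ≈ 331°.

331°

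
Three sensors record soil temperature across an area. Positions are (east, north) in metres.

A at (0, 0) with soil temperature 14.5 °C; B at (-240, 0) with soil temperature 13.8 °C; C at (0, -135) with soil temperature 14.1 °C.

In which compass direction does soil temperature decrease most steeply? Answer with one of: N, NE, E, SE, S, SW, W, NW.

∂T/∂x = (13.8 − 14.5) / (-240 − 0) = +0.002917
∂T/∂y = (14.1 − 14.5) / (-135 − 0) = +0.002963
Steepest decrease is along −∇f = (-0.002917 E, -0.002963 N) → southwest.

SW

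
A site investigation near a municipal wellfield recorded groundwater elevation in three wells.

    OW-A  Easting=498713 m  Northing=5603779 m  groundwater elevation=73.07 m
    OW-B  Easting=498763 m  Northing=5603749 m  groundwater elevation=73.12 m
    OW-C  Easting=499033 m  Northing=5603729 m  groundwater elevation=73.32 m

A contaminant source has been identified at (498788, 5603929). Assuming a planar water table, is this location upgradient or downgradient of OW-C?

downgradient

Taking OW-A as reference: OW-B−OW-A = (50, -30, +0.05); OW-C−OW-A = (320, -50, +0.25).
Solve a·Δx + b·Δy = Δh: det = 50·(-50) − 320·(-30) = 7100.
∂h/∂x = [(+0.05)·(-50) − (+0.25)·(-30)] / 7100 = +0.0007042
∂h/∂y = [50·(+0.25) − 320·(+0.05)] / 7100 = -0.0004930
Head at (498788, 5603929) = 73.07 + (+0.0007042)·(75) + (-0.0004930)·(150) = 73.05 m.
That is lower than the 73.32 m at OW-C, so the point is downgradient.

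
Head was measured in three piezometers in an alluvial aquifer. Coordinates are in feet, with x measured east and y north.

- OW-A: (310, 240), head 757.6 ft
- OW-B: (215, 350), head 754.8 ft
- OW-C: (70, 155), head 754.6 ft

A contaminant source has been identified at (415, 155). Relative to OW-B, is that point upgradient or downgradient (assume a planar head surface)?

Differences from OW-A: to OW-B (Δx, Δy, Δh) = (-95, 110, -2.8); to OW-C = (-240, -85, -3.0).
Determinant of the coordinate differences = (-95)·(-85) − (-240)·110 = 34475.
∂h/∂x = [(-2.8)·(-85) − (-3.0)·110] / 34475 = +0.01648
∂h/∂y = [(-95)·(-3.0) − (-240)·(-2.8)] / 34475 = -0.01123
Head at (415, 155) = 757.6 + (+0.01648)·(105) + (-0.01123)·(-85) = 760.28 ft.
That is higher than the 754.8 ft at OW-B, so the point is upgradient.

upgradient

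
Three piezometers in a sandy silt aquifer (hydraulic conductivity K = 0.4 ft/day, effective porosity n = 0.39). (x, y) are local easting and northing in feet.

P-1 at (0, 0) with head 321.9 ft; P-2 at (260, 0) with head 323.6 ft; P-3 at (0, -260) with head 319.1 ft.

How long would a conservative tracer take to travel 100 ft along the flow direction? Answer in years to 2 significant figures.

∂h/∂x = (323.6 − 321.9) / (260 − 0) = +0.006538
∂h/∂y = (319.1 − 321.9) / (-260 − 0) = +0.01077
|∇h| = √(0.006538² + 0.01077²) = 0.0126
Seepage velocity v = K·i/n = 0.4 × 0.0126 / 0.39 = 0.01292 ft/day.
t = 100 / 0.01292 = 7740 days = 21.2 years.

21 years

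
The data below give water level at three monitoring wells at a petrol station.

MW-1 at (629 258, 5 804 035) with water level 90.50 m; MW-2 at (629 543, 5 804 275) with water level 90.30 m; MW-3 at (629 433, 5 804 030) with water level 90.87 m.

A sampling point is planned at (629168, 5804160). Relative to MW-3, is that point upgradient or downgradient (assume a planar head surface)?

downgradient

With h = a·x + b·y + c and MW-1 as origin, the differences give:
  285·a + 240·b = -0.20
  175·a + (-5)·b = +0.37
Eliminate b (×(-5) and ×240, subtract): -43425·a = -87.800 → a = ∂h/∂x = +0.002022
Back-substitute: b = ∂h/∂y = -0.003234.
Head at (629168, 5804160) = 90.50 + (+0.002022)·(-90) + (-0.003234)·(125) = 89.91 m.
That is lower than the 90.87 m at MW-3, so the point is downgradient.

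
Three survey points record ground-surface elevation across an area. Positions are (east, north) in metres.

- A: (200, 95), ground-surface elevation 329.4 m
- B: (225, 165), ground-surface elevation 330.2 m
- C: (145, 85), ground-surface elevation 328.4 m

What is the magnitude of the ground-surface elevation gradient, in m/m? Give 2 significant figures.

With z = a·x + b·y + c and A as origin, the differences give:
  25·a + 70·b = +0.8
  (-55)·a + (-10)·b = -1.0
Eliminate b (×(-10) and ×70, subtract): 3600·a = 62.00 → a = ∂z/∂x = +0.01722
Back-substitute: b = ∂z/∂y = +0.005278.
|∇f| = √(0.01722² + 0.005278²) = 0.01801 m/m

0.018 m/m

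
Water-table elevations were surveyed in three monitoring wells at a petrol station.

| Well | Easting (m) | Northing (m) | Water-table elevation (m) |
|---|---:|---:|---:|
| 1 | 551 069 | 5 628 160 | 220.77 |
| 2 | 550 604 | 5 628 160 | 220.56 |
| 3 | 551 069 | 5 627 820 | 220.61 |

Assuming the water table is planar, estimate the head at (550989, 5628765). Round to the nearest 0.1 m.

221.0 m

∂h/∂x = (220.56 − 220.77) / (550604 − 551069) = +0.0004516
∂h/∂y = (220.61 − 220.77) / (5627820 − 5628160) = +0.0004706
h(550989, 5628765) = 220.77 + (+0.0004516)·(-80) + (+0.0004706)·(605) = 220.77 -0.036 +0.285 = 221.019 m.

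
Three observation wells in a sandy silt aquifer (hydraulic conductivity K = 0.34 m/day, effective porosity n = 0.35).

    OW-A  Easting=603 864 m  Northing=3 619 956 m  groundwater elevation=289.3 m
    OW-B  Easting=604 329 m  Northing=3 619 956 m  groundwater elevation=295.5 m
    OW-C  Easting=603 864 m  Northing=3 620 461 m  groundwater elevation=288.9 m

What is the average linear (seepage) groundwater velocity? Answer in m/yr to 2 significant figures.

4.7 m/yr

∂h/∂x = (295.5 − 289.3) / (604329 − 603864) = +0.01333
∂h/∂y = (288.9 − 289.3) / (3620461 − 3619956) = -0.0007921
|∇h| = √(0.01333² + -0.0007921²) = 0.01335
Seepage velocity v = K·i/n = 0.34 × 0.01335 / 0.35 = 0.01297 m/day = 4.737 m/yr.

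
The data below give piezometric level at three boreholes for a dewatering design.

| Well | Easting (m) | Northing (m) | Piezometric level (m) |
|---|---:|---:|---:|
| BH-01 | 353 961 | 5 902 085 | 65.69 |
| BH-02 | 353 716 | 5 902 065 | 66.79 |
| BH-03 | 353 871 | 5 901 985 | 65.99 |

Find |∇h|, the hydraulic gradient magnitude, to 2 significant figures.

Taking BH-01 as reference: BH-02−BH-01 = (-245, -20, +1.10); BH-03−BH-01 = (-90, -100, +0.30).
Determinant of the coordinate differences = (-245)·(-100) − (-90)·(-20) = 22700.
∂h/∂x = [(+1.10)·(-100) − (+0.30)·(-20)] / 22700 = -0.004581
∂h/∂y = [(-245)·(+0.30) − (-90)·(+1.10)] / 22700 = +0.001123
|∇h| = √(-0.004581² + 0.001123²) = 0.004717

0.0047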